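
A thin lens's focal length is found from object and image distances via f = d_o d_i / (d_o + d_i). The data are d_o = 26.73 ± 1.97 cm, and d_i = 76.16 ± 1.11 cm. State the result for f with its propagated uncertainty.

∂f/∂d_o = (d_i/(d_o+d_i))² = 0.548;  ∂f/∂d_i = (d_o/(d_o+d_i))² = 0.0675
δf = √((∂f/∂d_o · δd_o)² + (∂f/∂d_i · δd_i)²) = √(1.17 + 0.00561) = 1.08 cm
f = 19.79 cm.

19.79 ± 1.08 cm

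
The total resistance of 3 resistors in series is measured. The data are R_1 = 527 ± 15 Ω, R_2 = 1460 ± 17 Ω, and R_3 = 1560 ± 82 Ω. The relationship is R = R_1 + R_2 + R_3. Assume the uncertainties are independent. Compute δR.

85.1 Ω

Sums and differences: (δR)² = Σ (cᵢ δxᵢ)².
  (δR_1)² = 225;  (δR_2)² = 289;  (δR_3)² = 6720
δR = √(7240) = 85.1 Ω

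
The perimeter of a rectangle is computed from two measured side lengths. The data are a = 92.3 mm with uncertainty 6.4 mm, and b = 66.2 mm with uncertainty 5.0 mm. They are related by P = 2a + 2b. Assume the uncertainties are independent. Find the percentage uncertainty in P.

5.12%

P is a linear combination, so absolute uncertainties add in quadrature:
  (2·δa)² = 164;  (2·δb)² = 100
δP = √(264) = 16.2 mm
P = 317 mm, so δP/P = 16.2/317 = 0.0512.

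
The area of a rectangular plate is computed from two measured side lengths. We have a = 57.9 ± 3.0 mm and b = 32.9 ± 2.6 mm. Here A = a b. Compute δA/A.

Products/powers → add relative errors in quadrature, weighted by exponent:
  (1·δa/a)² = (1×0.0518)² = 0.00268;  (1·δb/b)² = (1×0.0790)² = 0.00625
δA/A = √(0.00893) = 0.0945

0.0945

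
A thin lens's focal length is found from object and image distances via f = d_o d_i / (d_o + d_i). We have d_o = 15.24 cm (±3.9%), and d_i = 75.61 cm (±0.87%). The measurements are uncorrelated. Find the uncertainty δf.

0.412 cm

∂f/∂d_o = (d_i/(d_o+d_i))² = 0.693;  ∂f/∂d_i = (d_o/(d_o+d_i))² = 0.0281
δf = √((∂f/∂d_o · δd_o)² + (∂f/∂d_i · δd_i)²) = √(0.169 + 0.000343) = 0.412 cm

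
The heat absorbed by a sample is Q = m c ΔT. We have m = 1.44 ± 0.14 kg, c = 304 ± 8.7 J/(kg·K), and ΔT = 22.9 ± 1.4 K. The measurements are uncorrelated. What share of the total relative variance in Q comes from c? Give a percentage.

5.85%

(δQ/Q)² = (1·δm/m)² + (1·δc/c)² + (1·δΔT/ΔT)²
  m term: (1×0.0972)² = 0.00945
  c term: (1×0.0286)² = 0.000819
  ΔT term: (1×0.0611)² = 0.00374
Total = 0.0140. Share from c = 0.000819/0.0140 = 0.0585.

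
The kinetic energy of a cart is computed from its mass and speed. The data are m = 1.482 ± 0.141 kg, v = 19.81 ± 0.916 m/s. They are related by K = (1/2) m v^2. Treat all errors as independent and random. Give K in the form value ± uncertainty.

For a monomial K ∝ m, v^2, fractional errors add in quadrature:
  (1·δm/m)² = (1×0.0951)² = 0.00905;  (2·δv/v)² = (2×0.0462)² = 0.00855
δK/K = √(0.0176) = 0.133
K = 290.8 J, so δK = 0.133 × 290.8 = 38.6 J.

290.8 ± 38.6 J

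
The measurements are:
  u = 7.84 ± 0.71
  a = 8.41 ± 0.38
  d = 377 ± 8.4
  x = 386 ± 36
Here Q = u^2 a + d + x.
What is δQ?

Let p = u^2·a = 517. δp/p = √((2·δu/u)² + (1·δa/a)²) = √(0.0328 + 0.00204) = 0.187, so δp = 96.5.
Q = p + d + x: δQ = √(δp² + δd² + δx²) = √(9310 + 70.6 + 1300) = 103

103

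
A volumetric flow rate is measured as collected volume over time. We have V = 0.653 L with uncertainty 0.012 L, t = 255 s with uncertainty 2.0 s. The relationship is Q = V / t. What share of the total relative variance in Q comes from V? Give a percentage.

(δQ/Q)² = (1·δV/V)² + (-1·δt/t)²
  V term: (1×0.0184)² = 0.000338
  t term: (-1×0.00784)² = 6.15e-05
Total = 0.000399. Share from V = 0.000338/0.000399 = 0.846.

84.6%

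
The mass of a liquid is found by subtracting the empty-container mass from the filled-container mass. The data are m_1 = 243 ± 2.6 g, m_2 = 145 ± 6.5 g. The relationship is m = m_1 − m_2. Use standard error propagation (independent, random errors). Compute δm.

7.00 g

For a sum/difference, combine absolute errors in quadrature:
  (δm_1)² = 6.76;  (δm_2)² = 42.2
δm = √(49.0) = 7.00 g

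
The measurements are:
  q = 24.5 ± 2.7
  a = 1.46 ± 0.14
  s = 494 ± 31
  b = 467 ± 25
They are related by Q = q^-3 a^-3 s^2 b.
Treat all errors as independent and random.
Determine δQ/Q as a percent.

45.9%

Products/powers → add relative errors in quadrature, weighted by exponent:
  (-3·δq/q)² = (-3×0.110)² = 0.109;  (-3·δa/a)² = (-3×0.0959)² = 0.0828;  (2·δs/s)² = (2×0.0628)² = 0.0158;  (1·δb/b)² = (1×0.0535)² = 0.00287
δQ/Q = √(0.211) = 0.459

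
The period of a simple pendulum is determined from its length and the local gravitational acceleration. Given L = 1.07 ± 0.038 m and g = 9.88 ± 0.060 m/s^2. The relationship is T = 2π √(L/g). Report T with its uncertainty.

T is a product of powers, so relative uncertainties combine in quadrature:
  (½·δL/L)² = (0.5×0.0355)² = 0.000315;  (−½·δg/g)² = (-0.5×0.00607)² = 9.22e-06
δT/T = √(0.000325) = 0.0180
T = 2.07 s, so δT = 0.0180 × 2.07 = 0.0372 s.

2.07 ± 0.0372 s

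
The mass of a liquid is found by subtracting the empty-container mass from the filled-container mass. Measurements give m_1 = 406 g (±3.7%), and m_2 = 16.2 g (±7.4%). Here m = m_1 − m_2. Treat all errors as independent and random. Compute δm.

Sums and differences: (δm)² = Σ (cᵢ δxᵢ)².
  (δm_1)² = 226;  (δm_2)² = 1.44
δm = √(227) = 15.1 g

15.1 g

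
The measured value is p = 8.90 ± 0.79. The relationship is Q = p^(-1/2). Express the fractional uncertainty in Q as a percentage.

4.44%

Each factor contributes (exponent × relative error)² to (δQ/Q)²:
  (−½·δp/p)² = (-0.5×0.0888)² = 0.00197
δQ/Q = √(0.00197) = 0.0444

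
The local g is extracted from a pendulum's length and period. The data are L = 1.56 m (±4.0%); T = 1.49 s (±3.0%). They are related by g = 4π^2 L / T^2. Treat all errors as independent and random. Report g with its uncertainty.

27.7 ± 2.00 m/s^2

Each factor contributes (exponent × relative error)² to (δg/g)²:
  (1·δL/L)² = (1×0.0400)² = 0.00160;  (-2·δT/T)² = (-2×0.0300)² = 0.00360
δg/g = √(0.00520) = 0.0721
g = 27.7 m/s^2, so δg = 0.0721 × 27.7 = 2.00 m/s^2.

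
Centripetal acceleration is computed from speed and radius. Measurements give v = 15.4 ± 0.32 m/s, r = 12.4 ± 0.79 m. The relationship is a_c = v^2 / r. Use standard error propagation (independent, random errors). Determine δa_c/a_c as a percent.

Each factor contributes (exponent × relative error)² to (δa_c/a_c)²:
  (2·δv/v)² = (2×0.0208)² = 0.00173;  (-1·δr/r)² = (-1×0.0637)² = 0.00406
δa_c/a_c = √(0.00579) = 0.0761

7.61%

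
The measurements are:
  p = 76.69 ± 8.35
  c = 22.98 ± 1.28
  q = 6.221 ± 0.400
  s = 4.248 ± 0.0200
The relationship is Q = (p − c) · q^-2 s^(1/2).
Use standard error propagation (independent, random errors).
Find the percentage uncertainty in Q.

Let u = p − c = 53.71. δu = √(δp² + δc²) = √(69.7 + 1.64) = 8.45, so δu/u = 0.157.
Q is then a monomial in u, q, s:
δQ/Q = √((δu/u)² + (-2·δq/q)² + (½·δs/s)²) = √(0.0247 + 0.0165 + 5.54e-06) = 0.203

20.3%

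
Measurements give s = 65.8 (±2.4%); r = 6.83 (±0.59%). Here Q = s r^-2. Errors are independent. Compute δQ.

0.0377

Each factor contributes (exponent × relative error)² to (δQ/Q)²:
  (1·δs/s)² = (1×0.0240)² = 0.000576;  (-2·δr/r)² = (-2×0.00590)² = 0.000139
δQ/Q = √(0.000715) = 0.0267
Q = 1.41, so δQ = 0.0267 × 1.41 = 0.0377.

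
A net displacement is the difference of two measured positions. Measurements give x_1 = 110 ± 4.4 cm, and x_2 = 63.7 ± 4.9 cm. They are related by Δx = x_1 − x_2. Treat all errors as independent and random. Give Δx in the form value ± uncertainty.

46.3 ± 6.59 cm

For a sum/difference, combine absolute errors in quadrature:
  (δx_1)² = 19.4;  (δx_2)² = 24.0
δΔx = √(43.4) = 6.59 cm
Δx = 46.3 cm.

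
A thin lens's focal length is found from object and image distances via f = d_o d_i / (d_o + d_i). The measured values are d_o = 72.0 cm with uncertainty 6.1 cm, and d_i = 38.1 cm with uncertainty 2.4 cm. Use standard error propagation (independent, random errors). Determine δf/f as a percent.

5.06%

∂f/∂d_o = (d_i/(d_o+d_i))² = 0.120;  ∂f/∂d_i = (d_o/(d_o+d_i))² = 0.428
δf = √((∂f/∂d_o · δd_o)² + (∂f/∂d_i · δd_i)²) = √(0.534 + 1.05) = 1.26 cm
f = 24.9 cm, so δf/f = 1.26/24.9 = 0.0506.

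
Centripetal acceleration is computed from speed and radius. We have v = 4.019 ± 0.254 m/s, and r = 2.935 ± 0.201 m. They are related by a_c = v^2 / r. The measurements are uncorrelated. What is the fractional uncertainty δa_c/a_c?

a_c is a product of powers, so relative uncertainties combine in quadrature:
  (2·δv/v)² = (2×0.0632)² = 0.0160;  (-1·δr/r)² = (-1×0.0685)² = 0.00469
δa_c/a_c = √(0.0207) = 0.144

0.144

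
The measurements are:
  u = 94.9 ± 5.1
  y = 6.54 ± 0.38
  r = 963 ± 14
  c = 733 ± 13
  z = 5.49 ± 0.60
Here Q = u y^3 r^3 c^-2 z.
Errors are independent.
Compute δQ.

Each factor contributes (exponent × relative error)² to (δQ/Q)²:
  (1·δu/u)² = (1×0.0537)² = 0.00289;  (3·δy/y)² = (3×0.0581)² = 0.0304;  (3·δr/r)² = (3×0.0145)² = 0.00190;  (-2·δc/c)² = (-2×0.0177)² = 0.00126;  (1·δz/z)² = (1×0.109)² = 0.0119
δQ/Q = √(0.0484) = 0.220
Q = 2.42e+08, so δQ = 0.220 × 2.42e+08 = 5.33e+07.

5.33e+07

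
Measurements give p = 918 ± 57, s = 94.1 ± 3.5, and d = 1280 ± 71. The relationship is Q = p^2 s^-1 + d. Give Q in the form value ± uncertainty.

Let w = p^2·s^-1 = 8960. δw/w = √((2·δp/p)² + (-1·δs/s)²) = √(0.0154 + 0.00138) = 0.130, so δw = 1160.
Q = w + d: δQ = √(δw² + δd²) = √(1.35e+06 + 5040) = 1160
Q = 10200.

10200 ± 1160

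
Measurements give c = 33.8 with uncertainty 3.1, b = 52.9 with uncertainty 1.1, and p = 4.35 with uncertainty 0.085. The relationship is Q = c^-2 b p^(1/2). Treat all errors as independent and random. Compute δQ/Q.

0.185

For a monomial Q ∝ c^-2, b, p^(1/2), fractional errors add in quadrature:
  (-2·δc/c)² = (-2×0.0917)² = 0.0336;  (1·δb/b)² = (1×0.0208)² = 0.000432;  (½·δp/p)² = (0.5×0.0195)² = 9.55e-05
δQ/Q = √(0.0342) = 0.185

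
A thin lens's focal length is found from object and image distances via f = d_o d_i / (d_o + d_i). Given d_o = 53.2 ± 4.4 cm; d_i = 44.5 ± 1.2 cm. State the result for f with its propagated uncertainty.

∂f/∂d_o = (d_i/(d_o+d_i))² = 0.207;  ∂f/∂d_i = (d_o/(d_o+d_i))² = 0.297
δf = √((∂f/∂d_o · δd_o)² + (∂f/∂d_i · δd_i)²) = √(0.833 + 0.127) = 0.980 cm
f = 24.2 cm.

24.2 ± 0.980 cm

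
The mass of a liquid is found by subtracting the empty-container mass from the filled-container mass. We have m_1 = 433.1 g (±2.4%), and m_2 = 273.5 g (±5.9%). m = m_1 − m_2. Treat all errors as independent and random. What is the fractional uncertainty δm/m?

0.120

Each term contributes (cᵢ δxᵢ)² to (δm)²:
  (δm_1)² = 108;  (δm_2)² = 260
δm = √(368) = 19.2 g
m = 159.6 g, so δm/m = 19.2/159.6 = 0.120.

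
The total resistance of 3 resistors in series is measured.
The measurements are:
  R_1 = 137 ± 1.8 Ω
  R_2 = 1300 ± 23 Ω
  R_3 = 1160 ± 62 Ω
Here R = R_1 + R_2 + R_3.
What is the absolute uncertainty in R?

R is a linear combination, so absolute uncertainties add in quadrature:
  (δR_1)² = 3.24;  (δR_2)² = 529;  (δR_3)² = 3840
δR = √(4380) = 66.2 Ω

66.2 Ω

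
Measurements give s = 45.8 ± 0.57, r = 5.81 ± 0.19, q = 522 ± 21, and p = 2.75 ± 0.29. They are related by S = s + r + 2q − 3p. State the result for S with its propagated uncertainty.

Sums and differences: (δS)² = Σ (cᵢ δxᵢ)².
  (δs)² = 0.325;  (δr)² = 0.0361;  (2·δq)² = 1760;  (3·δp)² = 0.757
δS = √(1770) = 42.0
S = 1090.

1090 ± 42.0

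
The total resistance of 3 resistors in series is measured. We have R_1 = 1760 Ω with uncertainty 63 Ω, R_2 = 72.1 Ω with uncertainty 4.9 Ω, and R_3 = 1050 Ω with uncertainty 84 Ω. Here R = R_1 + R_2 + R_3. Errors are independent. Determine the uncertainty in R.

For a sum/difference, combine absolute errors in quadrature:
  (δR_1)² = 3970;  (δR_2)² = 24.0;  (δR_3)² = 7060
δR = √(11000) = 105 Ω

105 Ω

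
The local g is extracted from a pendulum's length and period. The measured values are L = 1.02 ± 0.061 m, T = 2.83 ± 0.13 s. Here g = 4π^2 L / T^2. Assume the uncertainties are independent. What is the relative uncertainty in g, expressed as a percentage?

11.0%

g is a product of powers, so relative uncertainties combine in quadrature:
  (1·δL/L)² = (1×0.0598)² = 0.00358;  (-2·δT/T)² = (-2×0.0459)² = 0.00844
δg/g = √(0.0120) = 0.110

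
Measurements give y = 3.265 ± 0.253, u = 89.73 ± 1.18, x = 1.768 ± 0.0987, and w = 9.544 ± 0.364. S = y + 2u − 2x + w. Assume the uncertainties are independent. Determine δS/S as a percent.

For a sum/difference, combine absolute errors in quadrature:
  (δy)² = 0.0640;  (2·δu)² = 5.57;  (2·δx)² = 0.0390;  (δw)² = 0.132
δS = √(5.81) = 2.41
S = 188.7, so δS/S = 2.41/188.7 = 0.0128.

1.28%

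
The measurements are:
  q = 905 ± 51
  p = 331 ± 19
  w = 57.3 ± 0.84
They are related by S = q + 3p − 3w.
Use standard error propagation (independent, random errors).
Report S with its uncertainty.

1730 ± 76.5

Absolute uncertainties add in quadrature for a linear combination:
  (δq)² = 2600;  (3·δp)² = 3250;  (3·δw)² = 6.35
δS = √(5860) = 76.5
S = 1730.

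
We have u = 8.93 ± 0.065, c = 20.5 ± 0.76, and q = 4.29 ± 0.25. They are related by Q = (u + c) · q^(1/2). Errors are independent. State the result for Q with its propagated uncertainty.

Let w = u + c = 29.4. δw = √(δu² + δc²) = √(0.00423 + 0.578) = 0.763, so δw/w = 0.0259.
Q is then a monomial in w, q:
δQ/Q = √((δw/w)² + (½·δq/q)²) = √(0.000672 + 0.000849) = 0.0390
Q = 61.0, so δQ = 0.0390 × 61.0 = 2.38.

61.0 ± 2.38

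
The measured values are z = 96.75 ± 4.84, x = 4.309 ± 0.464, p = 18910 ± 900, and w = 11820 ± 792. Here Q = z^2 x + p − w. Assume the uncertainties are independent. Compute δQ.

Let h = z^2·x = 40330. δh/h = √((2·δz/z)² + (1·δx/x)²) = √(0.0100 + 0.0116) = 0.147, so δh = 5930.
Q = h + p − w: δQ = √(δh² + δp² + δw²) = √(3.51e+07 + 8.1e+05 + 6.27e+05) = 6050

6050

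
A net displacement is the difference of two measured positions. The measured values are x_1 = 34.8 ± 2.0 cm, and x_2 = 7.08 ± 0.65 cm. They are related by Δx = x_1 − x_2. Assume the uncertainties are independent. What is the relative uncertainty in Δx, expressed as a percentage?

7.59%

Sums and differences: (δΔx)² = Σ (cᵢ δxᵢ)².
  (δx_1)² = 4.00;  (δx_2)² = 0.423
δΔx = √(4.42) = 2.10 cm
Δx = 27.7 cm, so δΔx/Δx = 2.10/27.7 = 0.0759.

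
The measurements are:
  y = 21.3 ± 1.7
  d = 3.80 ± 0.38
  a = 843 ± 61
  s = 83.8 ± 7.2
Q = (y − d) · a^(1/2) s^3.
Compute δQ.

8.33e+07

Let u = y − d = 17.5. δu = √(δy² + δd²) = √(2.89 + 0.144) = 1.74, so δu/u = 0.0995.
Q is then a monomial in u, a, s:
δQ/Q = √((δu/u)² + (½·δa/a)² + (3·δs/s)²) = √(0.00991 + 0.00131 + 0.0664) = 0.279
Q = 2.99e+08, so δQ = 0.279 × 2.99e+08 = 8.33e+07.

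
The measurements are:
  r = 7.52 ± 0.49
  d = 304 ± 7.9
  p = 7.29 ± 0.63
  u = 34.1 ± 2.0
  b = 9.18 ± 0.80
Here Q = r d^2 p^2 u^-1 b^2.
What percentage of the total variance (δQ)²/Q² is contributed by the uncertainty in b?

43.0%

(δQ/Q)² = (1·δr/r)² + (2·δd/d)² + (2·δp/p)² + (-1·δu/u)² + (2·δb/b)²
  r term: (1×0.0652)² = 0.00425
  d term: (2×0.0260)² = 0.00270
  p term: (2×0.0864)² = 0.0299
  u term: (-1×0.0587)² = 0.00344
  b term: (2×0.0871)² = 0.0304
Total = 0.0706. Share from b = 0.0304/0.0706 = 0.430.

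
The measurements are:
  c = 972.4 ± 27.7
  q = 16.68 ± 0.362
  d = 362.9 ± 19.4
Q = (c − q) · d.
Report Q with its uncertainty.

346800 ± 21100

Let u = c − q = 955.7. δu = √(δc² + δq²) = √(767 + 0.131) = 27.7, so δu/u = 0.0290.
Q is then a monomial in u, d:
δQ/Q = √((δu/u)² + (1·δd/d)²) = √(0.000840 + 0.00286) = 0.0608
Q = 346800, so δQ = 0.0608 × 346800 = 21100.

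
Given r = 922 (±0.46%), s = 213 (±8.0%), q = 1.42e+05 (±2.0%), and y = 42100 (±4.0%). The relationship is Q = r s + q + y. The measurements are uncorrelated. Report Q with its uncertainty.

Let p = r·s = 1.96e+05. δp/p = √((1·δr/r)² + (1·δs/s)²) = √(2.12e-05 + 0.00640) = 0.0801, so δp = 15700.
Q = p + q + y: δQ = √(δp² + δq² + δy²) = √(2.48e+08 + 8.07e+06 + 2.84e+06) = 16100
Q = 3.8e+05.

(3.80 ± 0.161) × 10^5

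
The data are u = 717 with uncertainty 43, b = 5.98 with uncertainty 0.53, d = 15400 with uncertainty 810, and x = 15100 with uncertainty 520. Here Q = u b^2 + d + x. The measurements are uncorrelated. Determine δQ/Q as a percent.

Let p = u·b^2 = 25600. δp/p = √((1·δu/u)² + (2·δb/b)²) = √(0.00360 + 0.0314) = 0.187, so δp = 4800.
Q = p + d + x: δQ = √(δp² + δd² + δx²) = √(2.3e+07 + 6.56e+05 + 2.7e+05) = 4890
Q = 56100, so δQ/Q = 4890/56100 = 0.0872.

8.72%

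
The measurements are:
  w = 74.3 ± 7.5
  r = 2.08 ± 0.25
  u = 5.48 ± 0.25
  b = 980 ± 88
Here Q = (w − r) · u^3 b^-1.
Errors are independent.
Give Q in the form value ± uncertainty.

Let h = w − r = 72.2. δh = √(δw² + δr²) = √(56.2 + 0.0625) = 7.50, so δh/h = 0.104.
Q is then a monomial in h, u, b:
δQ/Q = √((δh/h)² + (3·δu/u)² + (-1·δb/b)²) = √(0.0108 + 0.0187 + 0.00806) = 0.194
Q = 12.1, so δQ = 0.194 × 12.1 = 2.35.

12.1 ± 2.35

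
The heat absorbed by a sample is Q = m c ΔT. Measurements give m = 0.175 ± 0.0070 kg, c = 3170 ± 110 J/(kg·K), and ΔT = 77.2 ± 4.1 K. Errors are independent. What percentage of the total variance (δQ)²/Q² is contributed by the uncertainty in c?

(δQ/Q)² = (1·δm/m)² + (1·δc/c)² + (1·δΔT/ΔT)²
  m term: (1×0.0400)² = 0.00160
  c term: (1×0.0347)² = 0.00120
  ΔT term: (1×0.0531)² = 0.00282
Total = 0.00562. Share from c = 0.00120/0.00562 = 0.214.

21.4%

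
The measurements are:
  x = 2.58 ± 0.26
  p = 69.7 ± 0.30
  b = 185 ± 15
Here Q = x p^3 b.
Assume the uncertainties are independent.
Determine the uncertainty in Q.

2.1e+07

Products/powers → add relative errors in quadrature, weighted by exponent:
  (1·δx/x)² = (1×0.101)² = 0.0102;  (3·δp/p)² = (3×0.00430)² = 0.000167;  (1·δb/b)² = (1×0.0811)² = 0.00657
δQ/Q = √(0.0169) = 0.130
Q = 1.62e+08, so δQ = 0.130 × 1.62e+08 = 2.1e+07.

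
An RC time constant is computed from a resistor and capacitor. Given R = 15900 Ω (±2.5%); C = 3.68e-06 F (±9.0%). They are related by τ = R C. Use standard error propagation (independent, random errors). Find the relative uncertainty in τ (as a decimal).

For a monomial τ ∝ R, C, fractional errors add in quadrature:
  (1·δR/R)² = (1×0.0250)² = 0.000625;  (1·δC/C)² = (1×0.0900)² = 0.00810
δτ/τ = √(0.00873) = 0.0934

0.0934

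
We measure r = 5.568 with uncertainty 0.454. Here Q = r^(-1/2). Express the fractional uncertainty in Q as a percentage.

Q is a product of powers, so relative uncertainties combine in quadrature:
  (−½·δr/r)² = (-0.5×0.0815)² = 0.00166
δQ/Q = √(0.00166) = 0.0408

4.08%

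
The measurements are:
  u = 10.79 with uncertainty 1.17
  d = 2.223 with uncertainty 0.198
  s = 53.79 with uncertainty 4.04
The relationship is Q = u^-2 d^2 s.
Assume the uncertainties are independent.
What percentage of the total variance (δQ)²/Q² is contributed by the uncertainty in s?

(δQ/Q)² = (-2·δu/u)² + (2·δd/d)² + (1·δs/s)²
  u term: (-2×0.108)² = 0.0470
  d term: (2×0.0891)² = 0.0317
  s term: (1×0.0751)² = 0.00564
Total = 0.0844. Share from s = 0.00564/0.0844 = 0.0668.

6.68%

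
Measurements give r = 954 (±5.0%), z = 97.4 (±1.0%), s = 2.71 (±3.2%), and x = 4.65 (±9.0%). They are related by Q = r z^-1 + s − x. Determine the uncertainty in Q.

0.657

Let p = r·z^-1 = 9.79. δp/p = √((1·δr/r)² + (-1·δz/z)²) = √(0.00250 + 0.000100) = 0.0510, so δp = 0.499.
Q = p + s − x: δQ = √(δp² + δs² + δx²) = √(0.249 + 0.00752 + 0.175) = 0.657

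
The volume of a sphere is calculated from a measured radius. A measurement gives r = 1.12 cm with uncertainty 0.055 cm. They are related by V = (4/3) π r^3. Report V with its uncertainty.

5.88 ± 0.867 cm^3

V ∝ r^3, so δV/V = |3| · δr/r = 3 × 0.0491 = 0.147.
V = 5.88 cm^3, so δV = 0.147 × 5.88 = 0.867 cm^3.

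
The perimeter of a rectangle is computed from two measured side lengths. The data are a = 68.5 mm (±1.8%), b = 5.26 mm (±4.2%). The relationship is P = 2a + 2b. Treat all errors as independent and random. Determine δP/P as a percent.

Each term contributes (cᵢ δxᵢ)² to (δP)²:
  (2·δa)² = 6.08;  (2·δb)² = 0.195
δP = √(6.28) = 2.51 mm
P = 148 mm, so δP/P = 2.51/148 = 0.0170.

1.70%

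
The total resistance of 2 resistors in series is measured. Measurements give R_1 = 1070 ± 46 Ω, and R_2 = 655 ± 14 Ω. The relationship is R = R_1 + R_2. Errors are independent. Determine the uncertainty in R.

48.1 Ω

For a sum/difference, combine absolute errors in quadrature:
  (δR_1)² = 2120;  (δR_2)² = 196
δR = √(2310) = 48.1 Ω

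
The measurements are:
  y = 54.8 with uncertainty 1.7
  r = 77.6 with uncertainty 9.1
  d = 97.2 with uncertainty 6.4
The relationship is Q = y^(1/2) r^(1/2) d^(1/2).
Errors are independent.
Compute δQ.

Products/powers → add relative errors in quadrature, weighted by exponent:
  (½·δy/y)² = (0.5×0.0310)² = 0.000241;  (½·δr/r)² = (0.5×0.117)² = 0.00344;  (½·δd/d)² = (0.5×0.0658)² = 0.00108
δQ/Q = √(0.00476) = 0.0690
Q = 643, so δQ = 0.0690 × 643 = 44.4.

44.4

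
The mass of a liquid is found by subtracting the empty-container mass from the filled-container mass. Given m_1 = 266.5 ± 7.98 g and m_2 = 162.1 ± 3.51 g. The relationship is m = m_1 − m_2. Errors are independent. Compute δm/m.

0.0835

Each term contributes (cᵢ δxᵢ)² to (δm)²:
  (δm_1)² = 63.7;  (δm_2)² = 12.3
δm = √(76.0) = 8.72 g
m = 104.4 g, so δm/m = 8.72/104.4 = 0.0835.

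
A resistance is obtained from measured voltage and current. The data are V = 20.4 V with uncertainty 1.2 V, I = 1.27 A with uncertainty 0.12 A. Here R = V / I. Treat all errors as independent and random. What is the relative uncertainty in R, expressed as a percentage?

Products/powers → add relative errors in quadrature, weighted by exponent:
  (1·δV/V)² = (1×0.0588)² = 0.00346;  (-1·δI/I)² = (-1×0.0945)² = 0.00893
δR/R = √(0.0124) = 0.111

11.1%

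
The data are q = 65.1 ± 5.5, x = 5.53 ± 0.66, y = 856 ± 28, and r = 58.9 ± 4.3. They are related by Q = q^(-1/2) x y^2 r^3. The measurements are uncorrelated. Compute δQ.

2.68e+10

Q is a product of powers, so relative uncertainties combine in quadrature:
  (−½·δq/q)² = (-0.5×0.0845)² = 0.00178;  (1·δx/x)² = (1×0.119)² = 0.0142;  (2·δy/y)² = (2×0.0327)² = 0.00428;  (3·δr/r)² = (3×0.0730)² = 0.0480
δQ/Q = √(0.0683) = 0.261
Q = 1.03e+11, so δQ = 0.261 × 1.03e+11 = 2.68e+10.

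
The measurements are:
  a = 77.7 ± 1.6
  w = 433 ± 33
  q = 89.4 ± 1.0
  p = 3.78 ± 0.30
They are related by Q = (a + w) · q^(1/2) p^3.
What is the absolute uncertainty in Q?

Let u = a + w = 511. δu = √(δa² + δw²) = √(2.56 + 1090) = 33.0, so δu/u = 0.0647.
Q is then a monomial in u, q, p:
δQ/Q = √((δu/u)² + (½·δq/q)² + (3·δp/p)²) = √(0.00419 + 3.13e-05 + 0.0567) = 0.247
Q = 2.61e+05, so δQ = 0.247 × 2.61e+05 = 64400.

64400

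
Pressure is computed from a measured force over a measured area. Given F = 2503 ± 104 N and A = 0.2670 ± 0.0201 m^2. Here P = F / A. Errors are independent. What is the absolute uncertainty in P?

806 Pa

Relative error in a monomial: (δP/P)² = Σ (nᵢ · δxᵢ/xᵢ)².
  (1·δF/F)² = (1×0.0416)² = 0.00173;  (-1·δA/A)² = (-1×0.0753)² = 0.00567
δP/P = √(0.00739) = 0.0860
P = 9375 Pa, so δP = 0.0860 × 9375 = 806 Pa.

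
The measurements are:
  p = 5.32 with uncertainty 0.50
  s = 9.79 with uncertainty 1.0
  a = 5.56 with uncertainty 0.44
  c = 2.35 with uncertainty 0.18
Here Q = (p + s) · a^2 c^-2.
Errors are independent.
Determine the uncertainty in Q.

19.7

Let u = p + s = 15.1. δu = √(δp² + δs²) = √(0.250 + 1.00) = 1.12, so δu/u = 0.0740.
Q is then a monomial in u, a, c:
δQ/Q = √((δu/u)² + (2·δa/a)² + (-2·δc/c)²) = √(0.00547 + 0.0251 + 0.0235) = 0.232
Q = 84.6, so δQ = 0.232 × 84.6 = 19.7.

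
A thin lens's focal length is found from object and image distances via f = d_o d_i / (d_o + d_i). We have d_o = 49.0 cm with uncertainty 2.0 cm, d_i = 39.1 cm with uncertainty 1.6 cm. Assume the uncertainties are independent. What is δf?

∂f/∂d_o = (d_i/(d_o+d_i))² = 0.197;  ∂f/∂d_i = (d_o/(d_o+d_i))² = 0.309
δf = √((∂f/∂d_o · δd_o)² + (∂f/∂d_i · δd_i)²) = √(0.155 + 0.245) = 0.633 cm

0.633 cm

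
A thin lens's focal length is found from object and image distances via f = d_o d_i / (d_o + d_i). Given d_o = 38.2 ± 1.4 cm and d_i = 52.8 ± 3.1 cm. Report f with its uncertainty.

∂f/∂d_o = (d_i/(d_o+d_i))² = 0.337;  ∂f/∂d_i = (d_o/(d_o+d_i))² = 0.176
δf = √((∂f/∂d_o · δd_o)² + (∂f/∂d_i · δd_i)²) = √(0.222 + 0.298) = 0.721 cm
f = 22.2 cm.

22.2 ± 0.721 cm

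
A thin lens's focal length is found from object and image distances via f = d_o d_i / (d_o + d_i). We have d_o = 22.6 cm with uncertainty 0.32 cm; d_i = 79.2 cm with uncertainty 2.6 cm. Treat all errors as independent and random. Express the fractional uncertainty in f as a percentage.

1.32%

∂f/∂d_o = (d_i/(d_o+d_i))² = 0.605;  ∂f/∂d_i = (d_o/(d_o+d_i))² = 0.0493
δf = √((∂f/∂d_o · δd_o)² + (∂f/∂d_i · δd_i)²) = √(0.0375 + 0.0164) = 0.232 cm
f = 17.6 cm, so δf/f = 0.232/17.6 = 0.0132.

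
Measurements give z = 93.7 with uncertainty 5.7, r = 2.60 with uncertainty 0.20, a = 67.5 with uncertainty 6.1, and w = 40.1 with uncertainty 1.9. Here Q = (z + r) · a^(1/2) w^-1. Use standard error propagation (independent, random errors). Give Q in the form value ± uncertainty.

19.7 ± 1.74

Let u = z + r = 96.3. δu = √(δz² + δr²) = √(32.5 + 0.0400) = 5.70, so δu/u = 0.0592.
Q is then a monomial in u, a, w:
δQ/Q = √((δu/u)² + (½·δa/a)² + (-1·δw/w)²) = √(0.00351 + 0.00204 + 0.00225) = 0.0883
Q = 19.7, so δQ = 0.0883 × 19.7 = 1.74.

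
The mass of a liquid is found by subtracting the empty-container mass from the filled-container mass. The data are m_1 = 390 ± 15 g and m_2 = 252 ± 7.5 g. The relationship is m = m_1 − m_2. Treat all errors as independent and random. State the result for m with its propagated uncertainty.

Sums and differences: (δm)² = Σ (cᵢ δxᵢ)².
  (δm_1)² = 225;  (δm_2)² = 56.2
δm = √(281) = 16.8 g
m = 138 g.

138 ± 16.8 g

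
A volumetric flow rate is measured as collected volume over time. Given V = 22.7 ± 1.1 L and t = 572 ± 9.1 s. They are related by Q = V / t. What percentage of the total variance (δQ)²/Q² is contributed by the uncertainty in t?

(δQ/Q)² = (1·δV/V)² + (-1·δt/t)²
  V term: (1×0.0485)² = 0.00235
  t term: (-1×0.0159)² = 0.000253
Total = 0.00260. Share from t = 0.000253/0.00260 = 0.0973.

9.73%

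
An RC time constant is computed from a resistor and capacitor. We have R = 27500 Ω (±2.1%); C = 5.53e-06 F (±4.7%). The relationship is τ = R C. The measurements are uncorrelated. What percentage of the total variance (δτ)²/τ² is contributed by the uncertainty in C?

83.4%

(δτ/τ)² = (1·δR/R)² + (1·δC/C)²
  R term: (1×0.0210)² = 0.000441
  C term: (1×0.0470)² = 0.00221
Total = 0.00265. Share from C = 0.00221/0.00265 = 0.834.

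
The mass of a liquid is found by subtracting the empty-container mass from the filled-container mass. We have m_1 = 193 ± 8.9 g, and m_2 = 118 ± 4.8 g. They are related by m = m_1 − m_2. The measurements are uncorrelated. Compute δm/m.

0.135

Absolute uncertainties add in quadrature for a linear combination:
  (δm_1)² = 79.2;  (δm_2)² = 23.0
δm = √(102) = 10.1 g
m = 75.0 g, so δm/m = 10.1/75.0 = 0.135.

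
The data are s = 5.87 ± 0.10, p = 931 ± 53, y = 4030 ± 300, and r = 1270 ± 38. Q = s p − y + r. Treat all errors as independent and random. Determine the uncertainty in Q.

444

Let w = s·p = 5460. δw/w = √((1·δs/s)² + (1·δp/p)²) = √(0.000290 + 0.00324) = 0.0594, so δw = 325.
Q = w − y + r: δQ = √(δw² + δy² + δr²) = √(1.05e+05 + 90000 + 1440) = 444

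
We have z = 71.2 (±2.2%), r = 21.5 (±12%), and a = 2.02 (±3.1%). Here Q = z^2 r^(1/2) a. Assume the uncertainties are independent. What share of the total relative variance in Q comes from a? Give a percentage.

14.8%

(δQ/Q)² = (2·δz/z)² + (½·δr/r)² + (1·δa/a)²
  z term: (2×0.0220)² = 0.00194
  r term: (0.5×0.120)² = 0.00360
  a term: (1×0.0310)² = 0.000961
Total = 0.00650. Share from a = 0.000961/0.00650 = 0.148.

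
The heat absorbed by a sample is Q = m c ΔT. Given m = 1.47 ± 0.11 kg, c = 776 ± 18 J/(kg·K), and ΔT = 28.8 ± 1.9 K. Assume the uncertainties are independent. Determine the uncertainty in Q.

3360 J

Products/powers → add relative errors in quadrature, weighted by exponent:
  (1·δm/m)² = (1×0.0748)² = 0.00560;  (1·δc/c)² = (1×0.0232)² = 0.000538;  (1·δΔT/ΔT)² = (1×0.0660)² = 0.00435
δQ/Q = √(0.0105) = 0.102
Q = 32900 J, so δQ = 0.102 × 32900 = 3360 J.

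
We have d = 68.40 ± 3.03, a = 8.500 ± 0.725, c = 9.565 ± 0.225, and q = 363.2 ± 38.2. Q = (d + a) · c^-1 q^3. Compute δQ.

Let u = d + a = 76.90. δu = √(δd² + δa²) = √(9.18 + 0.526) = 3.12, so δu/u = 0.0405.
Q is then a monomial in u, c, q:
δQ/Q = √((δu/u)² + (-1·δc/c)² + (3·δq/q)²) = √(0.00164 + 0.000553 + 0.0996) = 0.319
Q = 3.852e+08, so δQ = 0.319 × 3.852e+08 = 1.23e+08.

1.23e+08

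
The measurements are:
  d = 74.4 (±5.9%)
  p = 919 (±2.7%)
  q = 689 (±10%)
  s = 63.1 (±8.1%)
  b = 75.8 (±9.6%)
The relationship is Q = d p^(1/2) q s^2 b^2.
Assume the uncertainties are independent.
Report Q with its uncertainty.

(3.56 ± 0.985) × 10^13

Products/powers → add relative errors in quadrature, weighted by exponent:
  (1·δd/d)² = (1×0.0590)² = 0.00348;  (½·δp/p)² = (0.5×0.0270)² = 0.000182;  (1·δq/q)² = (1×0.100)² = 0.0100;  (2·δs/s)² = (2×0.0810)² = 0.0262;  (2·δb/b)² = (2×0.0960)² = 0.0369
δQ/Q = √(0.0768) = 0.277
Q = 3.56e+13, so δQ = 0.277 × 3.56e+13 = 9.85e+12.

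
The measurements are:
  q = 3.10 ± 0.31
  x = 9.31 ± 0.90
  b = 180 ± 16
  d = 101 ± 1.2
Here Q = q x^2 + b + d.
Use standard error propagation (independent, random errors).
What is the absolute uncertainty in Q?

Let p = q·x^2 = 269. δp/p = √((1·δq/q)² + (2·δx/x)²) = √(0.0100 + 0.0374) = 0.218, so δp = 58.5.
Q = p + b + d: δQ = √(δp² + δb² + δd²) = √(3420 + 256 + 1.44) = 60.6

60.6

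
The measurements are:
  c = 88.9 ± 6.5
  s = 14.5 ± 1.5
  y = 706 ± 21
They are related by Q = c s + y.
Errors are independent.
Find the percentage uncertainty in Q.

Let p = c·s = 1290. δp/p = √((1·δc/c)² + (1·δs/s)²) = √(0.00535 + 0.0107) = 0.127, so δp = 163.
Q = p + y: δQ = √(δp² + δy²) = √(26700 + 441) = 165
Q = 2000, so δQ/Q = 165/2000 = 0.0825.

8.25%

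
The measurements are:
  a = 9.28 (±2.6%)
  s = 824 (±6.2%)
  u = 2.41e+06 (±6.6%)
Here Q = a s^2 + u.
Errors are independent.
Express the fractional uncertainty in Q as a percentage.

Let p = a·s^2 = 6.3e+06. δp/p = √((1·δa/a)² + (2·δs/s)²) = √(0.000676 + 0.0154) = 0.127, so δp = 7.98e+05.
Q = p + u: δQ = √(δp² + δu²) = √(6.37e+11 + 2.53e+10) = 8.14e+05
Q = 8.71e+06, so δQ/Q = 8.14e+05/8.71e+06 = 0.0934.

9.34%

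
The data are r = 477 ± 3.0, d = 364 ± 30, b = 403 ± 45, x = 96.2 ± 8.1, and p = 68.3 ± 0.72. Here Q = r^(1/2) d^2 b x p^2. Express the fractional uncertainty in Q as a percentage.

Q is a product of powers, so relative uncertainties combine in quadrature:
  (½·δr/r)² = (0.5×0.00629)² = 9.89e-06;  (2·δd/d)² = (2×0.0824)² = 0.0272;  (1·δb/b)² = (1×0.112)² = 0.0125;  (1·δx/x)² = (1×0.0842)² = 0.00709;  (2·δp/p)² = (2×0.0105)² = 0.000445
δQ/Q = √(0.0472) = 0.217

21.7%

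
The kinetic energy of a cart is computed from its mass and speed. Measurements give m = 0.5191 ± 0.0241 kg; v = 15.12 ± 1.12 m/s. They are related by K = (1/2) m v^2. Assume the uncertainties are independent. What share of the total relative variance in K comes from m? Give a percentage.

8.94%

(δK/K)² = (1·δm/m)² + (2·δv/v)²
  m term: (1×0.0464)² = 0.00216
  v term: (2×0.0741)² = 0.0219
Total = 0.0241. Share from m = 0.00216/0.0241 = 0.0894.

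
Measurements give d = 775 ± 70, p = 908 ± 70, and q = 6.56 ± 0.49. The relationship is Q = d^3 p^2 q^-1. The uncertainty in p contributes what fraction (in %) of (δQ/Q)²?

(δQ/Q)² = (3·δd/d)² + (2·δp/p)² + (-1·δq/q)²
  d term: (3×0.0903)² = 0.0734
  p term: (2×0.0771)² = 0.0238
  q term: (-1×0.0747)² = 0.00558
Total = 0.103. Share from p = 0.0238/0.103 = 0.231.

23.1%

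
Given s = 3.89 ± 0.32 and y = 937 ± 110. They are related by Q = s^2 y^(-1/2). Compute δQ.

0.0864

Q is a product of powers, so relative uncertainties combine in quadrature:
  (2·δs/s)² = (2×0.0823)² = 0.0271;  (−½·δy/y)² = (-0.5×0.117)² = 0.00345
δQ/Q = √(0.0305) = 0.175
Q = 0.494, so δQ = 0.175 × 0.494 = 0.0864.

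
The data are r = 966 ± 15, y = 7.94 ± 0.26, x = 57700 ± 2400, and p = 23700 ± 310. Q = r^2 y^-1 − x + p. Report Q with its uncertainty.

Let w = r^2·y^-1 = 1.18e+05. δw/w = √((2·δr/r)² + (-1·δy/y)²) = √(0.000964 + 0.00107) = 0.0451, so δw = 5300.
Q = w − x + p: δQ = √(δw² + δx² + δp²) = √(2.81e+07 + 5.76e+06 + 96100) = 5830
Q = 83500.

83500 ± 5830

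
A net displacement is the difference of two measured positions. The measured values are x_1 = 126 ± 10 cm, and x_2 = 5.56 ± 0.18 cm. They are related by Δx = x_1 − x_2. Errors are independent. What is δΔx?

Absolute uncertainties add in quadrature for a linear combination:
  (δx_1)² = 100;  (δx_2)² = 0.0324
δΔx = √(100) = 10.0 cm

10.0 cm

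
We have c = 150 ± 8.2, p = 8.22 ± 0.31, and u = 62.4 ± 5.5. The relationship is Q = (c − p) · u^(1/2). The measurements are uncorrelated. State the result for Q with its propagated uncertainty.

1120 ± 81.5

Let w = c − p = 142. δw = √(δc² + δp²) = √(67.2 + 0.0961) = 8.21, so δw/w = 0.0579.
Q is then a monomial in w, u:
δQ/Q = √((δw/w)² + (½·δu/u)²) = √(0.00335 + 0.00194) = 0.0727
Q = 1120, so δQ = 0.0727 × 1120 = 81.5.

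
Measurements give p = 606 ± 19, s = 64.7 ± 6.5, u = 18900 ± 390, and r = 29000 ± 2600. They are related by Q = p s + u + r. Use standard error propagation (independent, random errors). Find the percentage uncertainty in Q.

5.62%

Let w = p·s = 39200. δw/w = √((1·δp/p)² + (1·δs/s)²) = √(0.000983 + 0.0101) = 0.105, so δw = 4130.
Q = w + u + r: δQ = √(δw² + δu² + δr²) = √(1.7e+07 + 1.52e+05 + 6.76e+06) = 4890
Q = 87100, so δQ/Q = 4890/87100 = 0.0562.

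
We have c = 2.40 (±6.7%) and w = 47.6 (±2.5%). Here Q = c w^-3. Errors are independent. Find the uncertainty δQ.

Products/powers → add relative errors in quadrature, weighted by exponent:
  (1·δc/c)² = (1×0.0670)² = 0.00449;  (-3·δw/w)² = (-3×0.0250)² = 0.00563
δQ/Q = √(0.0101) = 0.101
Q = 2.23e-05, so δQ = 0.101 × 2.23e-05 = 2.24e-06.

2.24e-06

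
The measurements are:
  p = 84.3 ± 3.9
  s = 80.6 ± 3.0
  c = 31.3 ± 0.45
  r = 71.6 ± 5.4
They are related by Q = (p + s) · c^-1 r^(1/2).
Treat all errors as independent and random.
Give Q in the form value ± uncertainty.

44.6 ± 2.24

Let u = p + s = 165. δu = √(δp² + δs²) = √(15.2 + 9.00) = 4.92, so δu/u = 0.0298.
Q is then a monomial in u, c, r:
δQ/Q = √((δu/u)² + (-1·δc/c)² + (½·δr/r)²) = √(0.000890 + 0.000207 + 0.00142) = 0.0502
Q = 44.6, so δQ = 0.0502 × 44.6 = 2.24.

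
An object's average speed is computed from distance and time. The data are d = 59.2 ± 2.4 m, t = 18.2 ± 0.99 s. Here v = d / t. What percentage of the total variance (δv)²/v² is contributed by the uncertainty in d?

35.7%

(δv/v)² = (1·δd/d)² + (-1·δt/t)²
  d term: (1×0.0405)² = 0.00164
  t term: (-1×0.0544)² = 0.00296
Total = 0.00460. Share from d = 0.00164/0.00460 = 0.357.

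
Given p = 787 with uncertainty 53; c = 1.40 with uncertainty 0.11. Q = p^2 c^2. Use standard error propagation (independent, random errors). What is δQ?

2.51e+05

Relative error in a monomial: (δQ/Q)² = Σ (nᵢ · δxᵢ/xᵢ)².
  (2·δp/p)² = (2×0.0673)² = 0.0181;  (2·δc/c)² = (2×0.0786)² = 0.0247
δQ/Q = √(0.0428) = 0.207
Q = 1.21e+06, so δQ = 0.207 × 1.21e+06 = 2.51e+05.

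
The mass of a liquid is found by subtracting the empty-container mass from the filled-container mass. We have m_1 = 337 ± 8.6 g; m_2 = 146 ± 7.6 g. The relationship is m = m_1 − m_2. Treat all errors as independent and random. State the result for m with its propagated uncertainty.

191 ± 11.5 g

Absolute uncertainties add in quadrature for a linear combination:
  (δm_1)² = 74.0;  (δm_2)² = 57.8
δm = √(132) = 11.5 g
m = 191 g.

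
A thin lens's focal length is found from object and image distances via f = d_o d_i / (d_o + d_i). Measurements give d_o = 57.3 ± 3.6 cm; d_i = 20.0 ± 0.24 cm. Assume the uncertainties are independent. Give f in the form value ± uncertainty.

∂f/∂d_o = (d_i/(d_o+d_i))² = 0.0669;  ∂f/∂d_i = (d_o/(d_o+d_i))² = 0.549
δf = √((∂f/∂d_o · δd_o)² + (∂f/∂d_i · δd_i)²) = √(0.0581 + 0.0174) = 0.275 cm
f = 14.8 cm.

14.8 ± 0.275 cm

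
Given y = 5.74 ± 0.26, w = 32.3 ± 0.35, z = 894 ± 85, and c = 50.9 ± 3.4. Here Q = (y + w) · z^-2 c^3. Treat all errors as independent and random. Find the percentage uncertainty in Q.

Let u = y + w = 38.0. δu = √(δy² + δw²) = √(0.0676 + 0.122) = 0.436, so δu/u = 0.0115.
Q is then a monomial in u, z, c:
δQ/Q = √((δu/u)² + (-2·δz/z)² + (3·δc/c)²) = √(0.000131 + 0.0362 + 0.0402) = 0.276

27.6%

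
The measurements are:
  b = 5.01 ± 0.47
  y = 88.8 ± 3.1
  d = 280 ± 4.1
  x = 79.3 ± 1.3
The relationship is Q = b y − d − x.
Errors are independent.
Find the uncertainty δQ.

44.7

Let p = b·y = 445. δp/p = √((1·δb/b)² + (1·δy/y)²) = √(0.00880 + 0.00122) = 0.100, so δp = 44.5.
Q = p − d − x: δQ = √(δp² + δd² + δx²) = √(1980 + 16.8 + 1.69) = 44.7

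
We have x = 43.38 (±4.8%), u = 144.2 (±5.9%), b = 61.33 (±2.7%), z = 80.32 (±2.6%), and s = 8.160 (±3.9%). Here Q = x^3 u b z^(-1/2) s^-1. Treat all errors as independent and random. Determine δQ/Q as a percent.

Relative error in a monomial: (δQ/Q)² = Σ (nᵢ · δxᵢ/xᵢ)².
  (3·δx/x)² = (3×0.0480)² = 0.0207;  (1·δu/u)² = (1×0.0590)² = 0.00348;  (1·δb/b)² = (1×0.0270)² = 0.000729;  (−½·δz/z)² = (-0.5×0.0260)² = 0.000169;  (-1·δs/s)² = (-1×0.0390)² = 0.00152
δQ/Q = √(0.0266) = 0.163

16.3%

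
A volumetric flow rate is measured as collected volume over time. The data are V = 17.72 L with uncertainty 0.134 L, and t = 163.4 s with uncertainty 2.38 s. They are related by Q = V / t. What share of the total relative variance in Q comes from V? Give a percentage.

(δQ/Q)² = (1·δV/V)² + (-1·δt/t)²
  V term: (1×0.00756)² = 5.72e-05
  t term: (-1×0.0146)² = 0.000212
Total = 0.000269. Share from V = 5.72e-05/0.000269 = 0.212.

21.2%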